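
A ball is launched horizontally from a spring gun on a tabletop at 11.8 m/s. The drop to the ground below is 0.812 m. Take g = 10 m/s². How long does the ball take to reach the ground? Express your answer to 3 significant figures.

0.403 s

The horizontal speed doesn't affect the fall. With v_y0 = 0, h = ½ g t².
t = √(2 × 0.812 / 10) = √0.1624 = 0.403 s.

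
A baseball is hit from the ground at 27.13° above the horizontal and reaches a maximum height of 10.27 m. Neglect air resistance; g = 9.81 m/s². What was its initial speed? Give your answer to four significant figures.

At maximum height v_y = 0, so (v₀ sin θ)² = 2 g H.
v₀ sin 27.13° = √(2 × 9.81 × 10.27) = 14.195 m/s.
v₀ = 14.195 / sin 27.13° = 14.195 / 0.4560 = 31.13 m/s.

31.13 m/s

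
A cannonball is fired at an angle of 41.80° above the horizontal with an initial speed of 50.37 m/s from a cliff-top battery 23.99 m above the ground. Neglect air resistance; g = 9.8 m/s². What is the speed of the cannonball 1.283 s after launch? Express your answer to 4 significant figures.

43.02 m/s

v_x = 50.37 cos 41.80° = 37.550 m/s (constant).
v_y(t) = 50.37 sin 41.80° − g t = 33.573 − 9.8 × 1.283 = 21.000 m/s.
Speed = √(v_x² + v_y²) = √(1410.0 + 441.00) = 43.02 m/s.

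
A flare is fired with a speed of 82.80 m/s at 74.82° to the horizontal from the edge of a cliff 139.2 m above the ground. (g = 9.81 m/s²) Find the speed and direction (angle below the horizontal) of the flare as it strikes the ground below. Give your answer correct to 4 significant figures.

97.91 m/s at 77.21° below the horizontal

v_x = 82.80 cos 74.82° = 21.681 m/s (constant).
|v_y| at impact = √((79.911)² + 2×9.81×139.2) = 95.482 m/s.
Speed = √(21.681² + 95.482²) = 97.91 m/s; angle = arctan(95.482/21.681) = 77.21° below horizontal.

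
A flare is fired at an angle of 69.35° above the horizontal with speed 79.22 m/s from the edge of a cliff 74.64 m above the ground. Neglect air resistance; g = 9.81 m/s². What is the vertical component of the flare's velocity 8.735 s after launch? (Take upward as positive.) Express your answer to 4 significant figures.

Initial vertical component: v_y0 = 79.22 sin 69.35° = 74.130 m/s.
v_y(t) = v_y0 − g t = 74.130 − 9.81 × 8.735 = -11.56 m/s.

-11.56 m/s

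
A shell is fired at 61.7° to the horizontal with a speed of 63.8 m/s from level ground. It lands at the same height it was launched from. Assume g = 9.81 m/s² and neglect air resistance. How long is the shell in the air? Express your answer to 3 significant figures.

11.5 s

Vertical component: v_y = 63.8 sin 61.7° = 56.17 m/s.
For a projectile landing at launch height, time of flight is t = 2 v_y / g = 2 × 56.17 / 9.81 = 11.5 s.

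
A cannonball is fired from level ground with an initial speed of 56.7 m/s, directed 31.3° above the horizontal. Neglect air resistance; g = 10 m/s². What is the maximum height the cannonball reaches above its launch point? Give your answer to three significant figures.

43.4 m

Vertical component of launch velocity: v_y = 56.7 sin 31.3° = 29.46 m/s.
At the highest point the vertical velocity is zero, so v_y² = 2 g h_max.
h_max = (29.46)² / (2 × 10) = 867.9 / 20.00 = 43.4 m.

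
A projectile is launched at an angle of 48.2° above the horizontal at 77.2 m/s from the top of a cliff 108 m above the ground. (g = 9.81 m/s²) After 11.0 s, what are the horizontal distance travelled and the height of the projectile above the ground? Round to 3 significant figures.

x = 566 m, y = 148 m

v_x = 77.2 cos 48.2° = 51.46 m/s; v_y0 = 77.2 sin 48.2° = 57.55 m/s.
x = v_x t = 51.46 × 11.0 = 566 m.
y = 108 + v_y0 t − ½ g t² = 148 m.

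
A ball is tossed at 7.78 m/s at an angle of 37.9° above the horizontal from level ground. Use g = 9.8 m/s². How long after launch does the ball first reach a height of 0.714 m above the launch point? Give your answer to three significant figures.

v_y0 = 7.78 sin 37.9° = 4.779 m/s.
Set y = v_y0 t − ½ g t² = 0.714: 4.900 t² − 4.779 t + 0.714 = 0.
t = [4.779 ± √(22.84 − 13.99)] / 9.8 = (4.779 ± 2.975) / 9.8, giving t = 0.184 s or t = 0.791 s.
The ball is on the way up at the first time, so t = 0.184 s.

0.184 s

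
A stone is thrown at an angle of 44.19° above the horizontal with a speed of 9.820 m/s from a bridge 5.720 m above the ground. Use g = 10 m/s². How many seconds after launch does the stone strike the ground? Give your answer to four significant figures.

1.954 s

Vertical component: v_y = 9.820 sin 44.19° = 6.8449 m/s.
Taking up as positive with launch at y = 5.720 m, landing at y = 0: 0 = 5.720 + 6.8449 t − ½(10) t².
Solving 5.000 t² − 6.8449 t − 5.720 = 0 gives t = [6.8449 + √(6.8449² + 4·5.000·5.720)] / 10.00 = 1.954 s.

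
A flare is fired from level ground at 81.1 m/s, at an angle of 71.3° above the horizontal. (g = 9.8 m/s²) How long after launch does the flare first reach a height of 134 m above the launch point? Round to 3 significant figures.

v_y0 = 81.1 sin 71.3° = 76.82 m/s.
Set y = v_y0 t − ½ g t² = 134: 4.900 t² − 76.82 t + 134 = 0.
t = [76.82 ± √(5901 − 2626)] / 9.8 = (76.82 ± 57.23) / 9.8, giving t = 2.00 s or t = 13.7 s.
The flare is on the way up at the first time, so t = 2.00 s.

2.00 s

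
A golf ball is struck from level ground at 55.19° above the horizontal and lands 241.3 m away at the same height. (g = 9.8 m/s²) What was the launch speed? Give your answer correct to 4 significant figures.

On level ground, R = v₀² sin(2θ) / g, so v₀ = √(R g / sin 2θ).
sin(2 × 55.19°) = 0.9374.
v₀ = √(241.3 × 9.8 / 0.9374) = √2522.7 = 50.23 m/s.

50.23 m/s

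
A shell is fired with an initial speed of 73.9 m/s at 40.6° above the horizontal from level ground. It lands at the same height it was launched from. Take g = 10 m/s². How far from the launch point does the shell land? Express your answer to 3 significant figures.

For level ground, R = v₀² sin(2θ) / g.
sin(2 × 40.6°) = sin 81.20° = 0.9882.
R = (73.9)² × 0.9882 / 10 = 540 m.

540 m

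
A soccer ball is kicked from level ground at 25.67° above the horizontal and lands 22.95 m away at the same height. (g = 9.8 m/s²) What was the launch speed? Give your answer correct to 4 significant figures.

On level ground, R = v₀² sin(2θ) / g, so v₀ = √(R g / sin 2θ).
sin(2 × 25.67°) = 0.7809.
v₀ = √(22.95 × 9.8 / 0.7809) = √288.01 = 16.97 m/s.

16.97 m/s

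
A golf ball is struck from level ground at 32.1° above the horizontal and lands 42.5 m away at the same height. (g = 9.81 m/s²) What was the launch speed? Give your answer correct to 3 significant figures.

On level ground, R = v₀² sin(2θ) / g, so v₀ = √(R g / sin 2θ).
sin(2 × 32.1°) = 0.9003.
v₀ = √(42.5 × 9.81 / 0.9003) = √463.1 = 21.5 m/s.

21.5 m/s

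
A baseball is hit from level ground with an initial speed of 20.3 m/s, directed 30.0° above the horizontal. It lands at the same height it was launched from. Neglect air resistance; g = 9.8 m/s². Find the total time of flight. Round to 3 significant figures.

Vertical component: v_y = 20.3 sin 30.0° = 10.15 m/s.
For a projectile landing at launch height, time of flight is t = 2 v_y / g = 2 × 10.15 / 9.8 = 2.07 s.

2.07 s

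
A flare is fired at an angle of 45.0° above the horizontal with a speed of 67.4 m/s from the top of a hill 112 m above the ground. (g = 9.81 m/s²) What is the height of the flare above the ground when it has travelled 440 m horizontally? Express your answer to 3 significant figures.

134 m

v_x = 67.4 cos 45.0° = 47.66 m/s, v_y0 = 67.4 sin 45.0° = 47.66 m/s.
Time to reach x = 440 m: t = x / v_x = 440 / 47.66 = 9.232 s.
y = 112 + v_y0 t − ½ g t² = 112 + 47.66×9.232 − 4.905×9.232² = 134 m.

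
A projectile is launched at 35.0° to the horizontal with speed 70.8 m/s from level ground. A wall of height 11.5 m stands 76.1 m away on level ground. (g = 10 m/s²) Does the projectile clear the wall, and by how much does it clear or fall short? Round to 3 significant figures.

Yes — it clears the wall by 33.2 m.

v_x = 70.8 cos 35.0° = 58.00 m/s; v_y0 = 70.8 sin 35.0° = 40.61 m/s.
Time to reach the wall: t = 76.1 / 58.00 = 1.312 s.
Height at that point: y = 40.61×1.312 − 5.000×1.312² = 44.67 m.
That is 44.67 − 11.5 = 33.2 m above the top of the wall, so the projectile clears it.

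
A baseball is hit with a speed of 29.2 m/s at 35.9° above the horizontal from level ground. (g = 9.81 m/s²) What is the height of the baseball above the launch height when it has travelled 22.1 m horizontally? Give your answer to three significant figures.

v_x = 29.2 cos 35.9° = 23.65 m/s, v_y0 = 29.2 sin 35.9° = 17.12 m/s.
Time to reach x = 22.1 m: t = x / v_x = 22.1 / 23.65 = 0.9345 s.
y = v_y0 t − ½ g t² = 17.12×0.9345 − 4.905×0.9345² = 11.7 m.

11.7 m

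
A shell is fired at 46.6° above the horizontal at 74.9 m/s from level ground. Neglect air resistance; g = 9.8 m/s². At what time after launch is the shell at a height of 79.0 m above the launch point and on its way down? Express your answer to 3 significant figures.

9.39 s

v_y0 = 74.9 sin 46.6° = 54.42 m/s.
Set y = v_y0 t − ½ g t² = 79.0: 4.900 t² − 54.42 t + 79.0 = 0.
t = [54.42 ± √(2962 − 1548)] / 9.8 = (54.42 ± 37.60) / 9.8, giving t = 1.72 s or t = 9.39 s.
On the way down corresponds to the larger root: t = 9.39 s.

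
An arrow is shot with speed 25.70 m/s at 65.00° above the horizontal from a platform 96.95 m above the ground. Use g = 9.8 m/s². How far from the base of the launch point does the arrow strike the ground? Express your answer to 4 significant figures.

Components: v_x = 25.70 cos 65.00° = 10.861 m/s, v_y = 25.70 sin 65.00° = 23.292 m/s.
Vertical: 0 = 96.95 + 23.292 t − ½(9.8) t² ⇒ 4.900 t² − 23.292 t − 96.95 = 0.
t = [23.292 + √(542.52 + 1900.2)] / 9.800 = 7.4200 s.
Horizontal: R = v_x · t = 10.861 × 7.4200 = 80.59 m.

80.59 m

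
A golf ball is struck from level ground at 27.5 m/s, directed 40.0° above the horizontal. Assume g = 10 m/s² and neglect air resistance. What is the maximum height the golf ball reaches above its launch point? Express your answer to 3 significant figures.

Vertical component of launch velocity: v_y = 27.5 sin 40.0° = 17.68 m/s.
At the highest point the vertical velocity is zero, so v_y² = 2 g h_max.
h_max = (17.68)² / (2 × 10) = 312.6 / 20.00 = 15.6 m.

15.6 m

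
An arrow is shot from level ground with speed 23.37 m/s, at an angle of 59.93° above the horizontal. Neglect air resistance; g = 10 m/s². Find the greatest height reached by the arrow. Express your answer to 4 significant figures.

20.45 m

Vertical component of launch velocity: v_y = 23.37 sin 59.93° = 20.225 m/s.
At the highest point the vertical velocity is zero, so v_y² = 2 g h_max.
h_max = (20.225)² / (2 × 10) = 409.05 / 20.00 = 20.45 m.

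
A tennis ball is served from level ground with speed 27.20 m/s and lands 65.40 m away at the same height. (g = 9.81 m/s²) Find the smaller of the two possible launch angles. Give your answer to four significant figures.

30.07°

Level-ground range: R = v₀² sin(2θ)/g ⇒ sin 2θ = R g / v₀² = 65.40×9.81/27.20² = 0.8672.
2θ = arcsin(0.8672) = 60.135° or 180° − 60.135° = 119.865°.
So θ = 30.07° or θ = 59.93°.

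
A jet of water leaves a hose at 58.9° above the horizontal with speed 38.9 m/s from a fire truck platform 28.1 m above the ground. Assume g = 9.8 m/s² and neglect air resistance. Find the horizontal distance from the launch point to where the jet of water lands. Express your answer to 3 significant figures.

Components: v_x = 38.9 cos 58.9° = 20.09 m/s, v_y = 38.9 sin 58.9° = 33.31 m/s.
Vertical: 0 = 28.1 + 33.31 t − ½(9.8) t² ⇒ 4.900 t² − 33.31 t − 28.1 = 0.
t = [33.31 + √(1110 + 550.8)] / 9.800 = 7.557 s.
Horizontal: R = v_x · t = 20.09 × 7.557 = 152 m.

152 m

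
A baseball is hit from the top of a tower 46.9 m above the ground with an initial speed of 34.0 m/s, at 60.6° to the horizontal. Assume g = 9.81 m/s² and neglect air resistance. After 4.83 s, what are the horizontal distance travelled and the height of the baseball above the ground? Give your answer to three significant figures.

x = 80.6 m, y = 75.5 m

v_x = 34.0 cos 60.6° = 16.69 m/s; v_y0 = 34.0 sin 60.6° = 29.62 m/s.
x = v_x t = 16.69 × 4.83 = 80.6 m.
y = 46.9 + v_y0 t − ½ g t² = 75.5 m.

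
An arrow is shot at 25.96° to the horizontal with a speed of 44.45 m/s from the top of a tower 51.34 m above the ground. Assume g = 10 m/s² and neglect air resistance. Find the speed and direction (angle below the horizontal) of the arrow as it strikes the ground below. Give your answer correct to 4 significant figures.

54.80 m/s at 43.17° below the horizontal

v_x = 44.45 cos 25.96° = 39.965 m/s (constant).
|v_y| at impact = √((19.458)² + 2×10×51.34) = 37.489 m/s.
Speed = √(39.965² + 37.489²) = 54.80 m/s; angle = arctan(37.489/39.965) = 43.17° below horizontal.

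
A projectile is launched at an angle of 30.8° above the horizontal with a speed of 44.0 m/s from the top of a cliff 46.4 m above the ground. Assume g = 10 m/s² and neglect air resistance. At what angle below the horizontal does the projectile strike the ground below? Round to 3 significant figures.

v_x = 44.0 cos 30.8° = 37.79 m/s.
At impact |v_y| = √(v_y0² + 2 g h) = √(22.53² + 2×10×46.4) = 37.89 m/s.
Angle below horizontal = arctan(|v_y| / v_x) = arctan(37.89 / 37.79) = 45.1°.

45.1°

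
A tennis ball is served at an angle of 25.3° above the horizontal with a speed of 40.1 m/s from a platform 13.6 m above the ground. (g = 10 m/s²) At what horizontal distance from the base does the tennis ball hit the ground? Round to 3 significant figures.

Components: v_x = 40.1 cos 25.3° = 36.25 m/s, v_y = 40.1 sin 25.3° = 17.14 m/s.
Vertical: 0 = 13.6 + 17.14 t − ½(10) t² ⇒ 5.000 t² − 17.14 t − 13.6 = 0.
t = [17.14 + √(293.8 + 272.0)] / 10.00 = 4.093 s.
Horizontal: R = v_x · t = 36.25 × 4.093 = 148 m.

148 m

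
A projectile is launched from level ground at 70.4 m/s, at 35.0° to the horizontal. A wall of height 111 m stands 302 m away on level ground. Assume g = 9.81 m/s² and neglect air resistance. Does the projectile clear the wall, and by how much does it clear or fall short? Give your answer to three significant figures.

v_x = 70.4 cos 35.0° = 57.67 m/s; v_y0 = 70.4 sin 35.0° = 40.38 m/s.
Time to reach the wall: t = 302 / 57.67 = 5.237 s.
Height at that point: y = 40.38×5.237 − 4.905×5.237² = 76.94 m.
That is 111 − 76.94 = 34.1 m below the top of the wall, so the projectile does not clear it.

No — it falls 34.1 m short of clearing the wall.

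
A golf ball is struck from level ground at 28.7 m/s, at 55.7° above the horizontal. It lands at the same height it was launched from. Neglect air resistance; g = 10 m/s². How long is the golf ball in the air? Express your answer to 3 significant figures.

4.74 s

Vertical component: v_y = 28.7 sin 55.7° = 23.71 m/s.
For a projectile landing at launch height, time of flight is t = 2 v_y / g = 2 × 23.71 / 10 = 4.74 s.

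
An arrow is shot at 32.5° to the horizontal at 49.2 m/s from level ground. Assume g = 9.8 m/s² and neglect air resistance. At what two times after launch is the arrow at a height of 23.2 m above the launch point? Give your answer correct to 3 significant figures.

v_y0 = 49.2 sin 32.5° = 26.44 m/s.
Set y = v_y0 t − ½ g t² = 23.2: 4.900 t² − 26.44 t + 23.2 = 0.
t = [26.44 ± √(699.1 − 454.7)] / 9.8 = (26.44 ± 15.63) / 9.8, giving t = 1.10 s or t = 4.29 s.
So the arrow is at 23.2 m at t = 1.10 s (rising) and t = 4.29 s (falling).

1.10 s and 4.29 s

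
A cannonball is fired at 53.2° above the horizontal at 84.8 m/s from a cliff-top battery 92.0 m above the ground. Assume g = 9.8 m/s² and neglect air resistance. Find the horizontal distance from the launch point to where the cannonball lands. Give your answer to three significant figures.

Components: v_x = 84.8 cos 53.2° = 50.80 m/s, v_y = 84.8 sin 53.2° = 67.90 m/s.
Vertical: 0 = 92.0 + 67.90 t − ½(9.8) t² ⇒ 4.900 t² − 67.90 t − 92.0 = 0.
t = [67.90 + √(4610 + 1803)] / 9.800 = 15.10 s.
Horizontal: R = v_x · t = 50.80 × 15.10 = 767 m.

767 m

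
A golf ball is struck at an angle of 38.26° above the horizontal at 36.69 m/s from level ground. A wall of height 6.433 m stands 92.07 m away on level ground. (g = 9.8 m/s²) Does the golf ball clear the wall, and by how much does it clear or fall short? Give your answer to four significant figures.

v_x = 36.69 cos 38.26° = 28.809 m/s; v_y0 = 36.69 sin 38.26° = 22.720 m/s.
Time to reach the wall: t = 92.07 / 28.809 = 3.1959 s.
Height at that point: y = 22.720×3.1959 − 4.900×3.1959² = 22.563 m.
That is 22.563 − 6.433 = 16.13 m above the top of the wall, so the golf ball clears it.

Yes — it clears the wall by 16.13 m.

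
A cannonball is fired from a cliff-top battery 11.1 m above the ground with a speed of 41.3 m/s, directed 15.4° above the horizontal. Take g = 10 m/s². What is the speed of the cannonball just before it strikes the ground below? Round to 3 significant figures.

43.9 m/s

v_x = 41.3 cos 15.4° = 39.82 m/s is unchanged throughout.
For the vertical component, v_y² = v_y0² + 2 g h = (10.97)² + 2×10×11.1 = 342.3, so |v_y| = 18.50 m/s.
Impact speed = √(v_x² + v_y²) = √(1586 + 342.3) = 43.9 m/s.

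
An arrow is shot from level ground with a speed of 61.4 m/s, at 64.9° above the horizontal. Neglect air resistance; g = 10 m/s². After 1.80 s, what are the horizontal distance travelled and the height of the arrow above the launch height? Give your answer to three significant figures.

v_x = 61.4 cos 64.9° = 26.05 m/s; v_y0 = 61.4 sin 64.9° = 55.60 m/s.
x = v_x t = 26.05 × 1.80 = 46.9 m.
y = v_y0 t − ½ g t² = 55.60×1.80 − 5.000×1.80² = 83.9 m.

x = 46.9 m, y = 83.9 m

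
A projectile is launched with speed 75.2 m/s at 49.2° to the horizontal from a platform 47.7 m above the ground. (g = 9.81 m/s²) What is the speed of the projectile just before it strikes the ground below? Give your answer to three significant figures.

81.2 m/s

v_x = 75.2 cos 49.2° = 49.14 m/s is unchanged throughout.
For the vertical component, v_y² = v_y0² + 2 g h = (56.93)² + 2×9.81×47.7 = 4177, so |v_y| = 64.63 m/s.
Impact speed = √(v_x² + v_y²) = √(2415 + 4177) = 81.2 m/s.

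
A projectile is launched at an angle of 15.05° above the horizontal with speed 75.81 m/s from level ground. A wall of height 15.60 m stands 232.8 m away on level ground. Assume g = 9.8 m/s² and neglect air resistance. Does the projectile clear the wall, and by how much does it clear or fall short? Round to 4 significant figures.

No — it falls 2.551 m short of clearing the wall.

v_x = 75.81 cos 15.05° = 73.210 m/s; v_y0 = 75.81 sin 15.05° = 19.685 m/s.
Time to reach the wall: t = 232.8 / 73.210 = 3.1799 s.
Height at that point: y = 19.685×3.1799 − 4.900×3.1799² = 13.049 m.
That is 15.60 − 13.049 = 2.551 m below the top of the wall, so the projectile does not clear it.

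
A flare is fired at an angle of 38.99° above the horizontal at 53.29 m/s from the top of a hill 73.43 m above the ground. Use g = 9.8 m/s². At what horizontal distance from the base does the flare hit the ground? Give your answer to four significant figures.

Components: v_x = 53.29 cos 38.99° = 41.420 m/s, v_y = 53.29 sin 38.99° = 33.529 m/s.
Vertical: 0 = 73.43 + 33.529 t − ½(9.8) t² ⇒ 4.900 t² − 33.529 t − 73.43 = 0.
t = [33.529 + √(1124.2 + 1439.2)] / 9.800 = 8.5877 s.
Horizontal: R = v_x · t = 41.420 × 8.5877 = 355.7 m.

355.7 m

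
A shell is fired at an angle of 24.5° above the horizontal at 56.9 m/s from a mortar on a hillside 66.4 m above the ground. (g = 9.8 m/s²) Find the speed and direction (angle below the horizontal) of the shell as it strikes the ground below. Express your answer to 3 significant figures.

67.4 m/s at 39.8° below the horizontal

v_x = 56.9 cos 24.5° = 51.78 m/s (constant).
|v_y| at impact = √((23.60)² + 2×9.8×66.4) = 43.11 m/s.
Speed = √(51.78² + 43.11²) = 67.4 m/s; angle = arctan(43.11/51.78) = 39.8° below horizontal.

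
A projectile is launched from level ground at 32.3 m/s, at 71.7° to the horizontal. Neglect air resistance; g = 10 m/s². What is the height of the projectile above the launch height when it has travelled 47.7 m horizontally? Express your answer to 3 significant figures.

33.6 m

v_x = 32.3 cos 71.7° = 10.14 m/s, v_y0 = 32.3 sin 71.7° = 30.67 m/s.
Time to reach x = 47.7 m: t = x / v_x = 47.7 / 10.14 = 4.704 s.
y = v_y0 t − ½ g t² = 30.67×4.704 − 5.000×4.704² = 33.6 m.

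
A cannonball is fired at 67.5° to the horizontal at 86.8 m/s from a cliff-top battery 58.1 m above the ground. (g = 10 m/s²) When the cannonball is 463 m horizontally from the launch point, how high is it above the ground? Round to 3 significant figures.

v_x = 86.8 cos 67.5° = 33.22 m/s, v_y0 = 86.8 sin 67.5° = 80.19 m/s.
Time to reach x = 463 m: t = x / v_x = 463 / 33.22 = 13.94 s.
y = 58.1 + v_y0 t − ½ g t² = 58.1 + 80.19×13.94 − 5.000×13.94² = 204 m.

204 m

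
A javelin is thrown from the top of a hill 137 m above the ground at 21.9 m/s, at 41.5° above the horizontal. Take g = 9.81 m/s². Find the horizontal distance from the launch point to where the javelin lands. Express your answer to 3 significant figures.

114 m

Components: v_x = 21.9 cos 41.5° = 16.40 m/s, v_y = 21.9 sin 41.5° = 14.51 m/s.
Vertical: 0 = 137 + 14.51 t − ½(9.81) t² ⇒ 4.905 t² − 14.51 t − 137 = 0.
t = [14.51 + √(210.5 + 2688)] / 9.810 = 6.967 s.
Horizontal: R = v_x · t = 16.40 × 6.967 = 114 m.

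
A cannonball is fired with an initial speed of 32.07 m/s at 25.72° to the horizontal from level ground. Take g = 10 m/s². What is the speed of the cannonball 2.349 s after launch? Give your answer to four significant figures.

30.44 m/s

v_x = 32.07 cos 25.72° = 28.893 m/s (constant).
v_y(t) = 32.07 sin 25.72° − g t = 13.918 − 10 × 2.349 = -9.5720 m/s.
Speed = √(v_x² + v_y²) = √(834.81 + 91.623) = 30.44 m/s.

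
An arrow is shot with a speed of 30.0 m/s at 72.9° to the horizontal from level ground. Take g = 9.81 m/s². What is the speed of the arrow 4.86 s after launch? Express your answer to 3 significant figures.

v_x = 30.0 cos 72.9° = 8.821 m/s (constant).
v_y(t) = 30.0 sin 72.9° − g t = 28.67 − 9.81 × 4.86 = -19.01 m/s.
Speed = √(v_x² + v_y²) = √(77.81 + 361.4) = 21.0 m/s.

21.0 m/s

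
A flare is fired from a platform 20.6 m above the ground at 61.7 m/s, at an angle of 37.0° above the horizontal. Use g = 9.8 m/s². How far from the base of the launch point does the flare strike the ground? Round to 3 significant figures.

399 m

Components: v_x = 61.7 cos 37.0° = 49.28 m/s, v_y = 61.7 sin 37.0° = 37.13 m/s.
Vertical: 0 = 20.6 + 37.13 t − ½(9.8) t² ⇒ 4.900 t² − 37.13 t − 20.6 = 0.
t = [37.13 + √(1379 + 403.8)] / 9.800 = 8.097 s.
Horizontal: R = v_x · t = 49.28 × 8.097 = 399 m.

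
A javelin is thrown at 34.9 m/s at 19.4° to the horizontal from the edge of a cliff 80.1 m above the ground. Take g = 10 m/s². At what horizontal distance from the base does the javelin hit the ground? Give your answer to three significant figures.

175 m

Components: v_x = 34.9 cos 19.4° = 32.92 m/s, v_y = 34.9 sin 19.4° = 11.59 m/s.
Vertical: 0 = 80.1 + 11.59 t − ½(10) t² ⇒ 5.000 t² − 11.59 t − 80.1 = 0.
t = [11.59 + √(134.3 + 1602)] / 10.00 = 5.326 s.
Horizontal: R = v_x · t = 32.92 × 5.326 = 175 m.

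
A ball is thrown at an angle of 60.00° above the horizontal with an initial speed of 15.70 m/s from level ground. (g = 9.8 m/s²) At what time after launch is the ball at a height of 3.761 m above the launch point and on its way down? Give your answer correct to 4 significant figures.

2.463 s

v_y0 = 15.70 sin 60.00° = 13.597 m/s.
Set y = v_y0 t − ½ g t² = 3.761: 4.900 t² − 13.597 t + 3.761 = 0.
t = [13.597 ± √(184.88 − 73.716)] / 9.8 = (13.597 ± 10.543) / 9.8, giving t = 0.3116 s or t = 2.463 s.
On the way down corresponds to the larger root: t = 2.463 s.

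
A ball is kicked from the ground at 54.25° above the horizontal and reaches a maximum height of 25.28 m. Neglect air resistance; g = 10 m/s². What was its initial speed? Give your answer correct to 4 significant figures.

At maximum height v_y = 0, so (v₀ sin θ)² = 2 g H.
v₀ sin 54.25° = √(2 × 10 × 25.28) = 22.486 m/s.
v₀ = 22.486 / sin 54.25° = 22.486 / 0.8116 = 27.71 m/s.

27.71 m/s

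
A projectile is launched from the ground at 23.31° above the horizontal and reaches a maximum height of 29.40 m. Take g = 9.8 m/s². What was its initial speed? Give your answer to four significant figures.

At maximum height v_y = 0, so (v₀ sin θ)² = 2 g H.
v₀ sin 23.31° = √(2 × 9.8 × 29.40) = 24.005 m/s.
v₀ = 24.005 / sin 23.31° = 24.005 / 0.3957 = 60.66 m/s.

60.66 m/s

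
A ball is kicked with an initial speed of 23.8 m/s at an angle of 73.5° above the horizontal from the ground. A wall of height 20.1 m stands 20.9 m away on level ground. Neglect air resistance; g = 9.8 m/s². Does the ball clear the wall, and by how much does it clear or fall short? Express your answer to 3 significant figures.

v_x = 23.8 cos 73.5° = 6.760 m/s; v_y0 = 23.8 sin 73.5° = 22.82 m/s.
Time to reach the wall: t = 20.9 / 6.760 = 3.092 s.
Height at that point: y = 22.82×3.092 − 4.900×3.092² = 23.71 m.
That is 23.71 − 20.1 = 3.61 m above the top of the wall, so the ball clears it.

Yes — it clears the wall by 3.61 m.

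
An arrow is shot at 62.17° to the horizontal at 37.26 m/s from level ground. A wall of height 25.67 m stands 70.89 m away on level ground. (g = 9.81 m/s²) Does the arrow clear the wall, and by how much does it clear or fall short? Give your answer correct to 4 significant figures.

Yes — it clears the wall by 27.15 m.

v_x = 37.26 cos 62.17° = 17.395 m/s; v_y0 = 37.26 sin 62.17° = 32.950 m/s.
Time to reach the wall: t = 70.89 / 17.395 = 4.0753 s.
Height at that point: y = 32.950×4.0753 − 4.905×4.0753² = 52.819 m.
That is 52.819 − 25.67 = 27.15 m above the top of the wall, so the arrow clears it.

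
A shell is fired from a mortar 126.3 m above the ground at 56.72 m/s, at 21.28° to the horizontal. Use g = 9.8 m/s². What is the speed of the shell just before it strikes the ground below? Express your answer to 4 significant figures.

v_x = 56.72 cos 21.28° = 52.853 m/s is unchanged throughout.
For the vertical component, v_y² = v_y0² + 2 g h = (20.585)² + 2×9.8×126.3 = 2899.2, so |v_y| = 53.844 m/s.
Impact speed = √(v_x² + v_y²) = √(2793.4 + 2899.2) = 75.45 m/s.

75.45 m/s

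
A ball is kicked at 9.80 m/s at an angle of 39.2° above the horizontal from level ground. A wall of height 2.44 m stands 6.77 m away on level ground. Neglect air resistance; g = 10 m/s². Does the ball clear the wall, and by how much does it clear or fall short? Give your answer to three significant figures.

v_x = 9.80 cos 39.2° = 7.594 m/s; v_y0 = 9.80 sin 39.2° = 6.194 m/s.
Time to reach the wall: t = 6.77 / 7.594 = 0.8915 s.
Height at that point: y = 6.194×0.8915 − 5.000×0.8915² = 1.548 m.
That is 2.44 − 1.548 = 0.892 m below the top of the wall, so the ball does not clear it.

No — it falls 0.892 m short of clearing the wall.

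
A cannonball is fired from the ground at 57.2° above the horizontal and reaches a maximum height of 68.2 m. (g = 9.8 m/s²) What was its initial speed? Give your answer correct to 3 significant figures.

At maximum height v_y = 0, so (v₀ sin θ)² = 2 g H.
v₀ sin 57.2° = √(2 × 9.8 × 68.2) = 36.56 m/s.
v₀ = 36.56 / sin 57.2° = 36.56 / 0.8406 = 43.5 m/s.

43.5 m/s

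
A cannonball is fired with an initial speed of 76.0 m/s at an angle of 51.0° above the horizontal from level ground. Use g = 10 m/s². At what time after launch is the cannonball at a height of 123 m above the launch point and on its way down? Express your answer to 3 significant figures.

9.11 s

v_y0 = 76.0 sin 51.0° = 59.06 m/s.
Set y = v_y0 t − ½ g t² = 123: 5.000 t² − 59.06 t + 123 = 0.
t = [59.06 ± √(3488 − 2460)] / 10 = (59.06 ± 32.06) / 10, giving t = 2.70 s or t = 9.11 s.
On the way down corresponds to the larger root: t = 9.11 s.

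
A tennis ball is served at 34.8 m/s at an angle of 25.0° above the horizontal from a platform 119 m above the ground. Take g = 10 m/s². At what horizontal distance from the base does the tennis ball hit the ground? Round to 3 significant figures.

207 m

Components: v_x = 34.8 cos 25.0° = 31.54 m/s, v_y = 34.8 sin 25.0° = 14.71 m/s.
Vertical: 0 = 119 + 14.71 t − ½(10) t² ⇒ 5.000 t² − 14.71 t − 119 = 0.
t = [14.71 + √(216.4 + 2380)] / 10.00 = 6.566 s.
Horizontal: R = v_x · t = 31.54 × 6.566 = 207 m.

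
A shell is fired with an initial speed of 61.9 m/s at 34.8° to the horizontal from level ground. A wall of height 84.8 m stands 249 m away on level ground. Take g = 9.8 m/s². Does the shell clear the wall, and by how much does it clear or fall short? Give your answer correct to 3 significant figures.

No — it falls 29.3 m short of clearing the wall.

v_x = 61.9 cos 34.8° = 50.83 m/s; v_y0 = 61.9 sin 34.8° = 35.33 m/s.
Time to reach the wall: t = 249 / 50.83 = 4.899 s.
Height at that point: y = 35.33×4.899 − 4.900×4.899² = 55.48 m.
That is 84.8 − 55.48 = 29.3 m below the top of the wall, so the shell does not clear it.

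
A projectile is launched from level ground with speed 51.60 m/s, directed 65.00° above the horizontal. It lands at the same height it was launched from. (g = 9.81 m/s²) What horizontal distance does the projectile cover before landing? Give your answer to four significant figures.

207.9 m

For level ground, R = v₀² sin(2θ) / g.
sin(2 × 65.00°) = sin 130.00° = 0.7660.
R = (51.60)² × 0.7660 / 9.81 = 207.9 m.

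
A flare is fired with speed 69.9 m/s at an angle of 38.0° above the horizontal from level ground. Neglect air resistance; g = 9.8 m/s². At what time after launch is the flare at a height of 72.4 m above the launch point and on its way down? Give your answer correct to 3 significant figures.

6.51 s

v_y0 = 69.9 sin 38.0° = 43.03 m/s.
Set y = v_y0 t − ½ g t² = 72.4: 4.900 t² − 43.03 t + 72.4 = 0.
t = [43.03 ± √(1852 − 1419)] / 9.8 = (43.03 ± 20.81) / 9.8, giving t = 2.27 s or t = 6.51 s.
On the way down corresponds to the larger root: t = 6.51 s.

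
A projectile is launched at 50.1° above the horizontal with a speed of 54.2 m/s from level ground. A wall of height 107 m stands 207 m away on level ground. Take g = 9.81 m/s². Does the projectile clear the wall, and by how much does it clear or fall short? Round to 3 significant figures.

v_x = 54.2 cos 50.1° = 34.77 m/s; v_y0 = 54.2 sin 50.1° = 41.58 m/s.
Time to reach the wall: t = 207 / 34.77 = 5.953 s.
Height at that point: y = 41.58×5.953 − 4.905×5.953² = 73.70 m.
That is 107 − 73.70 = 33.3 m below the top of the wall, so the projectile does not clear it.

No — it falls 33.3 m short of clearing the wall.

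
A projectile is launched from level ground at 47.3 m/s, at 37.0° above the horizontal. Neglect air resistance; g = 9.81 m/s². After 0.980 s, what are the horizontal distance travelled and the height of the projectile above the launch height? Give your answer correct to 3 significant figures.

v_x = 47.3 cos 37.0° = 37.78 m/s; v_y0 = 47.3 sin 37.0° = 28.47 m/s.
x = v_x t = 37.78 × 0.980 = 37.0 m.
y = v_y0 t − ½ g t² = 28.47×0.980 − 4.905×0.980² = 23.2 m.

x = 37.0 m, y = 23.2 m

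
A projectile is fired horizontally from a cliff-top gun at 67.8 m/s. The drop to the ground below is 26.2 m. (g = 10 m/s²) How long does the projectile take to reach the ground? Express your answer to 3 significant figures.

2.29 s

The horizontal speed doesn't affect the fall. With v_y0 = 0, h = ½ g t².
t = √(2 × 26.2 / 10) = √5.240 = 2.29 s.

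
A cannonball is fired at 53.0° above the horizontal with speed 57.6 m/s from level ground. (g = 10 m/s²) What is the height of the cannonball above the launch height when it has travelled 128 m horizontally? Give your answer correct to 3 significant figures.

102 m

v_x = 57.6 cos 53.0° = 34.66 m/s, v_y0 = 57.6 sin 53.0° = 46.00 m/s.
Time to reach x = 128 m: t = x / v_x = 128 / 34.66 = 3.693 s.
y = v_y0 t − ½ g t² = 46.00×3.693 − 5.000×3.693² = 102 m.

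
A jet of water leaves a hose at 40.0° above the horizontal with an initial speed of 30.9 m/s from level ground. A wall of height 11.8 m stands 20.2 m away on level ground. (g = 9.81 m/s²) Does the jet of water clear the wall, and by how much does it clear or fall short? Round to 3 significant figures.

v_x = 30.9 cos 40.0° = 23.67 m/s; v_y0 = 30.9 sin 40.0° = 19.86 m/s.
Time to reach the wall: t = 20.2 / 23.67 = 0.8534 s.
Height at that point: y = 19.86×0.8534 − 4.905×0.8534² = 13.38 m.
That is 13.38 − 11.8 = 1.58 m above the top of the wall, so the jet of water clears it.

Yes — it clears the wall by 1.58 m.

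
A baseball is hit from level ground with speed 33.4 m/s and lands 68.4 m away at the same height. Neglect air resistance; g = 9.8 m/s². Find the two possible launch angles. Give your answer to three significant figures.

Level-ground range: R = v₀² sin(2θ)/g ⇒ sin 2θ = R g / v₀² = 68.4×9.8/33.4² = 0.6009.
2θ = arcsin(0.6009) = 36.93° or 180° − 36.93° = 143.07°.
So θ = 18.5° or θ = 71.5°.

18.5° and 71.5°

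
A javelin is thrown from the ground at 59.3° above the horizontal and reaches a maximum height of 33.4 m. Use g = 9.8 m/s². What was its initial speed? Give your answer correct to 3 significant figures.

At maximum height v_y = 0, so (v₀ sin θ)² = 2 g H.
v₀ sin 59.3° = √(2 × 9.8 × 33.4) = 25.59 m/s.
v₀ = 25.59 / sin 59.3° = 25.59 / 0.8599 = 29.8 m/s.

29.8 m/s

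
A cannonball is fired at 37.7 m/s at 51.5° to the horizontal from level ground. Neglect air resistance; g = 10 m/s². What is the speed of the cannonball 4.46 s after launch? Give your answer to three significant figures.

27.9 m/s

v_x = 37.7 cos 51.5° = 23.47 m/s (constant).
v_y(t) = 37.7 sin 51.5° − g t = 29.50 − 10 × 4.46 = -15.10 m/s.
Speed = √(v_x² + v_y²) = √(550.8 + 228.0) = 27.9 m/s.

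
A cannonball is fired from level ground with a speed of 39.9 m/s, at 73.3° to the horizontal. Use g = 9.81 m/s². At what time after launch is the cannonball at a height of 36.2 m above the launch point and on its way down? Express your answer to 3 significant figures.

v_y0 = 39.9 sin 73.3° = 38.22 m/s.
Set y = v_y0 t − ½ g t² = 36.2: 4.905 t² − 38.22 t + 36.2 = 0.
t = [38.22 ± √(1461 − 710.2)] / 9.81 = (38.22 ± 27.40) / 9.81, giving t = 1.10 s or t = 6.69 s.
On the way down corresponds to the larger root: t = 6.69 s.

6.69 s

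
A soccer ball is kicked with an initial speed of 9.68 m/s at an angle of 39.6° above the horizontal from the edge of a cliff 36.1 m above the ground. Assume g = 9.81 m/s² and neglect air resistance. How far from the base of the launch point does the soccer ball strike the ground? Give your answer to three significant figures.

25.5 m

Components: v_x = 9.68 cos 39.6° = 7.459 m/s, v_y = 9.68 sin 39.6° = 6.170 m/s.
Vertical: 0 = 36.1 + 6.170 t − ½(9.81) t² ⇒ 4.905 t² − 6.170 t − 36.1 = 0.
t = [6.170 + √(38.07 + 708.3)] / 9.810 = 3.414 s.
Horizontal: R = v_x · t = 7.459 × 3.414 = 25.5 m.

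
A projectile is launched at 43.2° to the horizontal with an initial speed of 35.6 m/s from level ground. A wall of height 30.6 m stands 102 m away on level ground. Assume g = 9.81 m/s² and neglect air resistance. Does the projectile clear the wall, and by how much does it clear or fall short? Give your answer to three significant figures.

No — it falls 10.6 m short of clearing the wall.

v_x = 35.6 cos 43.2° = 25.95 m/s; v_y0 = 35.6 sin 43.2° = 24.37 m/s.
Time to reach the wall: t = 102 / 25.95 = 3.931 s.
Height at that point: y = 24.37×3.931 − 4.905×3.931² = 20.00 m.
That is 30.6 − 20.00 = 10.6 m below the top of the wall, so the projectile does not clear it.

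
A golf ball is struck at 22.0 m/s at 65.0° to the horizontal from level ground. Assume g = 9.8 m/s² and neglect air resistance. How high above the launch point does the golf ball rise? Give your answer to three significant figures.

Vertical component of launch velocity: v_y = 22.0 sin 65.0° = 19.94 m/s.
At the highest point the vertical velocity is zero, so v_y² = 2 g h_max.
h_max = (19.94)² / (2 × 9.8) = 397.6 / 19.60 = 20.3 m.

20.3 m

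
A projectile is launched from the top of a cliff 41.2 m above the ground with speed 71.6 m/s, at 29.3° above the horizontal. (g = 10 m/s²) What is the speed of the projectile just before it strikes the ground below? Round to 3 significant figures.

77.1 m/s

v_x = 71.6 cos 29.3° = 62.44 m/s is unchanged throughout.
For the vertical component, v_y² = v_y0² + 2 g h = (35.04)² + 2×10×41.2 = 2052, so |v_y| = 45.30 m/s.
Impact speed = √(v_x² + v_y²) = √(3899 + 2052) = 77.1 m/s.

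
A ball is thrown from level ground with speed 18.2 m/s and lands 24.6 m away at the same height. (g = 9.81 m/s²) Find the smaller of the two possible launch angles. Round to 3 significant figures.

23.4°

Level-ground range: R = v₀² sin(2θ)/g ⇒ sin 2θ = R g / v₀² = 24.6×9.81/18.2² = 0.7286.
2θ = arcsin(0.7286) = 46.77° or 180° − 46.77° = 133.23°.
So θ = 23.4° or θ = 66.6°.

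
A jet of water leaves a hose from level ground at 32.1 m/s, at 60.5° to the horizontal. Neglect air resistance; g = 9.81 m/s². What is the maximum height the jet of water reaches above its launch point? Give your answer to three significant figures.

Vertical component of launch velocity: v_y = 32.1 sin 60.5° = 27.94 m/s.
At the highest point the vertical velocity is zero, so v_y² = 2 g h_max.
h_max = (27.94)² / (2 × 9.81) = 780.6 / 19.62 = 39.8 m.

39.8 m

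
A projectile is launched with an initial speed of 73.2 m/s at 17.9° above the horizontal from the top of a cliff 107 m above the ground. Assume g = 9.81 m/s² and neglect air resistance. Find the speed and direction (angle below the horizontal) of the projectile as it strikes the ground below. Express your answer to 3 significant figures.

v_x = 73.2 cos 17.9° = 69.66 m/s (constant).
|v_y| at impact = √((22.50)² + 2×9.81×107) = 51.04 m/s.
Speed = √(69.66² + 51.04²) = 86.4 m/s; angle = arctan(51.04/69.66) = 36.2° below horizontal.

86.4 m/s at 36.2° below the horizontal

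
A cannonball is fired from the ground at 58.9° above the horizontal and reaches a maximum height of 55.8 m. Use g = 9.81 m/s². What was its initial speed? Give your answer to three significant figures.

38.6 m/s

At maximum height v_y = 0, so (v₀ sin θ)² = 2 g H.
v₀ sin 58.9° = √(2 × 9.81 × 55.8) = 33.09 m/s.
v₀ = 33.09 / sin 58.9° = 33.09 / 0.8563 = 38.6 m/s.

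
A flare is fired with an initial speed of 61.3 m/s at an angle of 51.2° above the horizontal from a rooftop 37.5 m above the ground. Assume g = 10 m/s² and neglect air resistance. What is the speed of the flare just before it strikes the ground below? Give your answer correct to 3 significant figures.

67.1 m/s

v_x = 61.3 cos 51.2° = 38.41 m/s is unchanged throughout.
For the vertical component, v_y² = v_y0² + 2 g h = (47.77)² + 2×10×37.5 = 3032, so |v_y| = 55.06 m/s.
Impact speed = √(v_x² + v_y²) = √(1475 + 3032) = 67.1 m/s.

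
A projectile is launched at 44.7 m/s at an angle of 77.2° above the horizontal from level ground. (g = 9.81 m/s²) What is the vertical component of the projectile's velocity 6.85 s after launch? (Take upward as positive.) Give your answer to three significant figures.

Initial vertical component: v_y0 = 44.7 sin 77.2° = 43.59 m/s.
v_y(t) = v_y0 − g t = 43.59 − 9.81 × 6.85 = -23.6 m/s.

-23.6 m/s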